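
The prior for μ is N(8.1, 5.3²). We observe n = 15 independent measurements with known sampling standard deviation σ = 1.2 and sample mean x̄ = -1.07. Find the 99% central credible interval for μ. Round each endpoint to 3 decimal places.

[-1.835, -0.242]

Posterior precision = 1/5.3² + 15/1.2² = 0.0356 + 10.4167 = 10.4523, so posterior SD = 0.3093.
Posterior mean = (8.1/5.3² + 15·-1.07/1.2²) / 10.4523 = -1.0388.
Interval: -1.0388 ± 2.576 × 0.3093 → [-1.835, -0.242].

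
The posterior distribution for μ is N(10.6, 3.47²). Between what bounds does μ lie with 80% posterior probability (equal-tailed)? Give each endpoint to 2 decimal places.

The posterior is symmetric, so the 80% equal-tailed interval is μ = 10.6 ± z·3.47 with z = 1.282.
Half-width: 1.282 × 3.47 = 4.45.
10.6 − 4.45 = 6.15; 10.6 + 4.45 = 15.05.

[6.15, 15.05]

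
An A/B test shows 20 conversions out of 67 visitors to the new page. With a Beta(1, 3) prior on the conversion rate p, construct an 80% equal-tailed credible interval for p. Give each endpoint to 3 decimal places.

[0.228, 0.366]

Posterior: Beta(1+20, 3+47) = Beta(21, 50).
Equal-tailed 80% interval: the 0.1 and 0.9 quantiles of Beta(21, 50).
Posterior mean ≈ 0.296, SD ≈ 0.054; a Normal approximation gives roughly [0.227, 0.365].
Exact: F⁻¹(0.1) = 0.228; F⁻¹(0.9) = 0.366.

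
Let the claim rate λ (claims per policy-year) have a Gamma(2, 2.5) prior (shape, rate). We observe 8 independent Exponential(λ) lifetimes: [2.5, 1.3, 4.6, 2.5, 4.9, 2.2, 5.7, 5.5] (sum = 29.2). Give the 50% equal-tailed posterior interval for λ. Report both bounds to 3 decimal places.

Posterior: Gamma(2+8, 2.5+29.2) = Gamma(10, 31.7) (shape, rate).
Equal-tailed 50% interval: Gamma(10, 31.7) quantiles at 0.25 and 0.75.
Posterior mean ≈ 0.315, SD ≈ 0.100; a Normal approximation gives roughly [0.248, 0.383].
Exact: lower = 0.244; upper = 0.376.

[0.244, 0.376]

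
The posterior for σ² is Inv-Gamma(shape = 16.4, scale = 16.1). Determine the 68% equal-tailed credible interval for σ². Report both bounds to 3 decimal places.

[0.790, 1.297]

Inverse-Gamma(16.4, 16.1) quantiles: F⁻¹(0.16) and F⁻¹(0.84).
Equivalently, 1/σ² ~ Gamma(16.4, rate = 16.1); invert its 0.84 and 0.16 quantiles.
Posterior mean ≈ 1.045, SD ≈ 0.276; a Normal approximation gives roughly [0.771, 1.319].
Exact: lower = 0.790; upper = 1.297.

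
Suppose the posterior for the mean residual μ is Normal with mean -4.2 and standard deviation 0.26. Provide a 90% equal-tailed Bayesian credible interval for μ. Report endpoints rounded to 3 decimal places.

[-4.628, -3.772]

The posterior is symmetric, so the 90% equal-tailed interval is μ = -4.2 ± z·0.26 with z = 1.645.
Half-width: 1.645 × 0.26 = 0.428.
-4.2 − 0.428 = -4.628; -4.2 + 0.428 = -3.772.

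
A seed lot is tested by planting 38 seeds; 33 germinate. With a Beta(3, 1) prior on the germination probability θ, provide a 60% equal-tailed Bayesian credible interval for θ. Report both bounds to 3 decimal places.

[0.814, 0.903]

Posterior: Beta(3+33, 1+5) = Beta(36, 6).
Equal-tailed 60% interval: the 0.2 and 0.8 quantiles of Beta(36, 6).
Posterior mean ≈ 0.857, SD ≈ 0.053; a Normal approximation gives roughly [0.812, 0.902].
Exact: F⁻¹(0.2) = 0.814; F⁻¹(0.8) = 0.903.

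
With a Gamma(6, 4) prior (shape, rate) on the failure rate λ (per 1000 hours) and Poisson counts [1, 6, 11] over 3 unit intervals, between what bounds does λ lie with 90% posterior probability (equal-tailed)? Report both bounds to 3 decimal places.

[2.364, 4.655]

Posterior: Gamma(6+18, 4+3) = Gamma(24, 7) (shape, rate).
Equal-tailed 90% interval: Gamma(24, 7) quantiles at 0.05 and 0.95.
Posterior mean ≈ 3.429, SD ≈ 0.700; a Normal approximation gives roughly [2.277, 4.580].
Exact: lower = 2.364; upper = 4.655.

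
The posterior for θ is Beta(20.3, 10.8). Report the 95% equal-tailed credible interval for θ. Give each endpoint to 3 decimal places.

Posterior: Beta(20.3, 10.8).
Equal-tailed 95% interval: the 0.025 and 0.975 quantiles of Beta(20.3, 10.8).
Posterior mean ≈ 0.653, SD ≈ 0.084; a Normal approximation gives roughly [0.488, 0.817].
Exact: F⁻¹(0.025) = 0.480; F⁻¹(0.975) = 0.807.

[0.480, 0.807]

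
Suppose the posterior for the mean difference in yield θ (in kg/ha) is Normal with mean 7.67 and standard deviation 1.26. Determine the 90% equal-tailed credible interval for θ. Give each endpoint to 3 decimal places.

The posterior is symmetric, so the 90% equal-tailed interval is θ = 7.67 ± z·1.26 with z = 1.645.
Half-width: 1.645 × 1.26 = 2.073.
7.67 − 2.073 = 5.597; 7.67 + 2.073 = 9.743.

[5.597, 9.743]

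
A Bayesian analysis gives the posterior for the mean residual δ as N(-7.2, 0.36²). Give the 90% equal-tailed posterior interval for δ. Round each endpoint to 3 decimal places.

The posterior is symmetric, so the 90% equal-tailed interval is δ = -7.2 ± z·0.36 with z = 1.645.
Half-width: 1.645 × 0.36 = 0.592.
-7.2 − 0.592 = -7.792; -7.2 + 0.592 = -6.608.

[-7.792, -6.608]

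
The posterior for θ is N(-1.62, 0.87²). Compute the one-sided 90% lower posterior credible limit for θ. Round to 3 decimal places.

Need L with P(θ ≥ L) = 0.90: L = -1.62 − z_{0.1}·0.87.
z = 1.282; L = -1.62 − 1.282 × 0.87 = -2.735.

-2.735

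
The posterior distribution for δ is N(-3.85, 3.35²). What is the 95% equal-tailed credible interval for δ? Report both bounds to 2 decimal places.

The posterior is symmetric, so the 95% equal-tailed interval is δ = -3.85 ± z·3.35 with z = 1.960.
Half-width: 1.960 × 3.35 = 6.57.
-3.85 − 6.57 = -10.42; -3.85 + 6.57 = 2.72.

[-10.42, 2.72]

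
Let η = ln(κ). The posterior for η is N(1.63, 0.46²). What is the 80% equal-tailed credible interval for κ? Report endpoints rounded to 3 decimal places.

On the log scale the 80% interval is 1.63 ± 1.282 × 0.46 = [1.0405, 2.2195].
Exponentiate: [e^1.0405, e^2.2195] = [2.831, 9.203].

[2.831, 9.203]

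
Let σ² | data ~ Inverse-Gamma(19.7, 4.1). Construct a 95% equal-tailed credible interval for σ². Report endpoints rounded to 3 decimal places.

Inverse-Gamma(19.7, 4.1) quantiles: F⁻¹(0.025) and F⁻¹(0.975).
Equivalently, 1/σ² ~ Gamma(19.7, rate = 4.1); invert its 0.975 and 0.025 quantiles.
Posterior mean ≈ 0.219, SD ≈ 0.052; a Normal approximation gives roughly [0.117, 0.321].
Exact: lower = 0.140; upper = 0.342.

[0.140, 0.342]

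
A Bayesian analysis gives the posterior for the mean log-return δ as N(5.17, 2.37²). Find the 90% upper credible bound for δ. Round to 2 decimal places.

8.21

Need U with P(δ ≤ U) = 0.90: U = 5.17 + z_{0.1}·2.37.
z = 1.282; U = 5.17 + 1.282 × 2.37 = 8.21.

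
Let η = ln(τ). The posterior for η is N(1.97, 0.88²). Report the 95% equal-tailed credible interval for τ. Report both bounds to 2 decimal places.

On the log scale the 95% interval is 1.97 ± 1.960 × 0.88 = [0.2452, 3.6948].
Exponentiate: [e^0.2452, e^3.6948] = [1.28, 40.24].

[1.28, 40.24]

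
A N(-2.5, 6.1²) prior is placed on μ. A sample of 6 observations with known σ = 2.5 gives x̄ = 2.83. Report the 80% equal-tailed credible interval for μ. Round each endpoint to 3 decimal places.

[1.395, 3.975]

Posterior precision = 1/6.1² + 6/2.5² = 0.0269 + 0.9600 = 0.9869, so posterior SD = 1.0066.
Posterior mean = (-2.5/6.1² + 6·2.83/2.5²) / 0.9869 = 2.6849.
Interval: 2.6849 ± 1.282 × 1.0066 → [1.395, 3.975].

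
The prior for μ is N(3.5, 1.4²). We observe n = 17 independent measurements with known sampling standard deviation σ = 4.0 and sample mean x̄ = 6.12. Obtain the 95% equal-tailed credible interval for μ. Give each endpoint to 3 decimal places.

[3.707, 6.833]

Posterior precision = 1/1.4² + 17/4.0² = 0.5102 + 1.0625 = 1.5727, so posterior SD = 0.7974.
Posterior mean = (3.5/1.4² + 17·6.12/4.0²) / 1.5727 = 5.2700.
Interval: 5.2700 ± 1.960 × 0.7974 → [3.707, 6.833].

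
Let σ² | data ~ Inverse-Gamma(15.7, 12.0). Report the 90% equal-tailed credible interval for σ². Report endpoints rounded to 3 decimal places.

Inverse-Gamma(15.7, 12.0) quantiles: F⁻¹(0.05) and F⁻¹(0.95).
Equivalently, 1/σ² ~ Gamma(15.7, rate = 12.0); invert its 0.95 and 0.05 quantiles.
Posterior mean ≈ 0.816, SD ≈ 0.221; a Normal approximation gives roughly [0.454, 1.179].
Exact: lower = 0.528; upper = 1.225.

[0.528, 1.225]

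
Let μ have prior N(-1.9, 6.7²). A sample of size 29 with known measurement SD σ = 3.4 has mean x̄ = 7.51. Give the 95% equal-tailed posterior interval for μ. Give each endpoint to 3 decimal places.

Posterior precision = 1/6.7² + 29/3.4² = 0.0223 + 2.5087 = 2.5309, so posterior SD = 0.6286.
Posterior mean = (-1.9/6.7² + 29·7.51/3.4²) / 2.5309 = 7.4272.
Interval: 7.4272 ± 1.960 × 0.6286 → [6.195, 8.659].

[6.195, 8.659]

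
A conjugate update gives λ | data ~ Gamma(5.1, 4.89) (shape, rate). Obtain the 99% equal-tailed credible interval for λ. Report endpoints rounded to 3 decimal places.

Posterior: Gamma(shape 5.1, rate 4.89).
Equal-tailed 99% interval: Gamma(5.1, 4.89) quantiles at 0.005 and 0.995.
Posterior mean ≈ 1.043, SD ≈ 0.462; a Normal approximation gives roughly [-0.147, 2.233].
Exact: lower = 0.229; upper = 2.608.

[0.229, 2.608]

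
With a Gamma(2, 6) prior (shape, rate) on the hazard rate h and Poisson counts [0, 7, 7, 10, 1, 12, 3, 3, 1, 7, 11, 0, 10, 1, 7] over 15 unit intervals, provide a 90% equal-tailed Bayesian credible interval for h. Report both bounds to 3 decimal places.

Posterior: Gamma(2+80, 6+15) = Gamma(82, 21) (shape, rate).
Equal-tailed 90% interval: Gamma(82, 21) quantiles at 0.05 and 0.95.
Posterior mean ≈ 3.905, SD ≈ 0.431; a Normal approximation gives roughly [3.195, 4.614].
Exact: lower = 3.224; upper = 4.640.

[3.224, 4.640]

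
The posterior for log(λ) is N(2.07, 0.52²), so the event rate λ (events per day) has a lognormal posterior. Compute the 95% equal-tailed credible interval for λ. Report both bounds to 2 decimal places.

On the log scale the 95% interval is 2.07 ± 1.960 × 0.52 = [1.0508, 3.0892].
Exponentiate: [e^1.0508, e^3.0892] = [2.86, 21.96].

[2.86, 21.96]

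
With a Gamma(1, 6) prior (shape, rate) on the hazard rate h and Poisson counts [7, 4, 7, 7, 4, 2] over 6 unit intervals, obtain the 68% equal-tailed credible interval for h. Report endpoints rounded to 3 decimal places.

Posterior: Gamma(1+31, 6+6) = Gamma(32, 12) (shape, rate).
Equal-tailed 68% interval: Gamma(32, 12) quantiles at 0.16 and 0.84.
Posterior mean ≈ 2.667, SD ≈ 0.471; a Normal approximation gives roughly [2.198, 3.135].
Exact: lower = 2.200; upper = 3.133.

[2.200, 3.133]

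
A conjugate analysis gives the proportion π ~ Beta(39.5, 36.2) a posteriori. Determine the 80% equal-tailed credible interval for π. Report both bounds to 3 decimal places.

[0.448, 0.595]

Posterior: Beta(39.5, 36.2).
Equal-tailed 80% interval: the 0.1 and 0.9 quantiles of Beta(39.5, 36.2).
Posterior mean ≈ 0.522, SD ≈ 0.057; a Normal approximation gives roughly [0.449, 0.595].
Exact: F⁻¹(0.1) = 0.448; F⁻¹(0.9) = 0.595.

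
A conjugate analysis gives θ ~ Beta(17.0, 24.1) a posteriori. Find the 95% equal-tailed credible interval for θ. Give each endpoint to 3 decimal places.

Posterior: Beta(17.0, 24.1).
Equal-tailed 95% interval: the 0.025 and 0.975 quantiles of Beta(17.0, 24.1).
Posterior mean ≈ 0.414, SD ≈ 0.076; a Normal approximation gives roughly [0.265, 0.562].
Exact: F⁻¹(0.025) = 0.270; F⁻¹(0.975) = 0.566.

[0.270, 0.566]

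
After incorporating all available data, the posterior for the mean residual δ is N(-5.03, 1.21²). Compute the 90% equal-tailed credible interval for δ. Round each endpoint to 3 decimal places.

The posterior is symmetric, so the 90% equal-tailed interval is δ = -5.03 ± z·1.21 with z = 1.645.
Half-width: 1.645 × 1.21 = 1.990.
-5.03 − 1.990 = -7.020; -5.03 + 1.990 = -3.040.

[-7.020, -3.040]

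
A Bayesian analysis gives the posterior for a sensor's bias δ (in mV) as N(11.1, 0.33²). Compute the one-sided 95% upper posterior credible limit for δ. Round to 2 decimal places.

Need U with P(δ ≤ U) = 0.95: U = 11.1 + z_{0.05}·0.33.
z = 1.645; U = 11.1 + 1.645 × 0.33 = 11.64.

11.64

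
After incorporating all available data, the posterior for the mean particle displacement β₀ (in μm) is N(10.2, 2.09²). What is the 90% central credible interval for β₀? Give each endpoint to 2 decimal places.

[6.76, 13.64]

The posterior is symmetric, so the 90% equal-tailed interval is β₀ = 10.2 ± z·2.09 with z = 1.645.
Half-width: 1.645 × 2.09 = 3.44.
10.2 − 3.44 = 6.76; 10.2 + 3.44 = 13.64.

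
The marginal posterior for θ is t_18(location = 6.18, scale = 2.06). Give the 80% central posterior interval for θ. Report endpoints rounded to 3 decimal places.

[3.439, 8.921]

The t_18 distribution is symmetric; the 80% interval is 6.18 ± t·2.06 with t_{0.9,18} = 1.330.
Half-width: 1.330 × 2.06 = 2.741.
6.18 − 2.741 = 3.439; 6.18 + 2.741 = 8.921.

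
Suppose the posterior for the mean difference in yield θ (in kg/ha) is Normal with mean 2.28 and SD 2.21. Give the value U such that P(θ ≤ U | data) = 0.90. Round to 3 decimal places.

5.112

Need U with P(θ ≤ U) = 0.90: U = 2.28 + z_{0.1}·2.21.
z = 1.282; U = 2.28 + 1.282 × 2.21 = 5.112.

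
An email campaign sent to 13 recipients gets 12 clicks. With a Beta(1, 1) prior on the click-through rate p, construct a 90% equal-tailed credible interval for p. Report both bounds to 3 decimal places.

[0.703, 0.974]

Posterior: Beta(1+12, 1+1) = Beta(13, 2).
Equal-tailed 90% interval: the 0.05 and 0.95 quantiles of Beta(13, 2).
Posterior mean ≈ 0.867, SD ≈ 0.085; a Normal approximation gives roughly [0.727, 1.006].
Exact: F⁻¹(0.05) = 0.703; F⁻¹(0.95) = 0.974.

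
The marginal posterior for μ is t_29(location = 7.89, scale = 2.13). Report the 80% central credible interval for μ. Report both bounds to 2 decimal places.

The t_29 distribution is symmetric; the 80% interval is 7.89 ± t·2.13 with t_{0.9,29} = 1.311.
Half-width: 1.311 × 2.13 = 2.79.
7.89 − 2.79 = 5.10; 7.89 + 2.79 = 10.68.

[5.10, 10.68]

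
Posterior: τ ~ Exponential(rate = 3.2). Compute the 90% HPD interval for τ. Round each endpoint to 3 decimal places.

The exponential density is strictly decreasing on [0, ∞), so the HPD interval is anchored at 0: [0, q] with P(τ ≤ q) = 0.90.
q = −ln(1 − 0.90) / 3.2 = 2.3026 / 3.2 = 0.720.

[0.000, 0.720]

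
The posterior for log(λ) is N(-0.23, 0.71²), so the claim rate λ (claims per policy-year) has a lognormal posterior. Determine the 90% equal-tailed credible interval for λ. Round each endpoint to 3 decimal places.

On the log scale the 90% interval is -0.23 ± 1.645 × 0.71 = [-1.3978, 0.9378].
Exponentiate: [e^-1.3978, e^0.9378] = [0.247, 2.554].

[0.247, 2.554]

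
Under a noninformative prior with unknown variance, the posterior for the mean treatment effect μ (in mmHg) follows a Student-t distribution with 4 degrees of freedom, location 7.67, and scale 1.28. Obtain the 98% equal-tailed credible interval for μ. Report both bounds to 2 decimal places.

[2.87, 12.47]

The t_4 distribution is symmetric; the 98% interval is 7.67 ± t·1.28 with t_{0.99,4} = 3.747.
Half-width: 3.747 × 1.28 = 4.80.
7.67 − 4.80 = 2.87; 7.67 + 4.80 = 12.47.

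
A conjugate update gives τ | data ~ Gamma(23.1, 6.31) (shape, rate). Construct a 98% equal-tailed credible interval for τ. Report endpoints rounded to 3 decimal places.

Posterior: Gamma(shape 23.1, rate 6.31).
Equal-tailed 98% interval: Gamma(23.1, 6.31) quantiles at 0.01 and 0.99.
Posterior mean ≈ 3.661, SD ≈ 0.762; a Normal approximation gives roughly [1.889, 5.433].
Exact: lower = 2.124; upper = 5.662.

[2.124, 5.662]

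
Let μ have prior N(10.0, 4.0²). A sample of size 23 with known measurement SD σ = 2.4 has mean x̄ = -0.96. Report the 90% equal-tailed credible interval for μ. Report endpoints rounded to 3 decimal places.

[-1.608, 0.026]

Posterior precision = 1/4.0² + 23/2.4² = 0.0625 + 3.9931 = 4.0556, so posterior SD = 0.4966.
Posterior mean = (10.0/4.0² + 23·-0.96/2.4²) / 4.0556 = -0.7911.
Interval: -0.7911 ± 1.645 × 0.4966 → [-1.608, 0.026].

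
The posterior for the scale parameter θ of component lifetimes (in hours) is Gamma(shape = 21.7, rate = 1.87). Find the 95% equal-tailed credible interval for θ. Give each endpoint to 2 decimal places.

Posterior: Gamma(shape 21.7, rate 1.87).
Equal-tailed 95% interval: Gamma(21.7, 1.87) quantiles at 0.025 and 0.975.
Posterior mean ≈ 11.60, SD ≈ 2.49; a Normal approximation gives roughly [6.72, 16.49].
Exact: lower = 7.25; upper = 16.97.

[7.25, 16.97]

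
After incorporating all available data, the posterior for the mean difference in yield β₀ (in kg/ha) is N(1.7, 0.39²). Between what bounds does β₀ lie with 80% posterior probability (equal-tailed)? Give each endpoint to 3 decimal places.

[1.200, 2.200]

The posterior is symmetric, so the 80% equal-tailed interval is β₀ = 1.7 ± z·0.39 with z = 1.282.
Half-width: 1.282 × 0.39 = 0.500.
1.7 − 0.500 = 1.200; 1.7 + 0.500 = 2.200.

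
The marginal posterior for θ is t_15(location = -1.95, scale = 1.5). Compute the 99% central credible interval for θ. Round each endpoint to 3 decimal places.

The t_15 distribution is symmetric; the 99% interval is -1.95 ± t·1.5 with t_{0.995,15} = 2.947.
Half-width: 2.947 × 1.5 = 4.420.
-1.95 − 4.420 = -6.370; -1.95 + 4.420 = 2.470.

[-6.370, 2.470]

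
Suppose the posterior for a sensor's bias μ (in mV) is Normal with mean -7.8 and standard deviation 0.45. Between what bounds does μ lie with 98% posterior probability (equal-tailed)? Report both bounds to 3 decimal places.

[-8.847, -6.753]

The posterior is symmetric, so the 98% equal-tailed interval is μ = -7.8 ± z·0.45 with z = 2.326.
Half-width: 2.326 × 0.45 = 1.047.
-7.8 − 1.047 = -8.847; -7.8 + 1.047 = -6.753.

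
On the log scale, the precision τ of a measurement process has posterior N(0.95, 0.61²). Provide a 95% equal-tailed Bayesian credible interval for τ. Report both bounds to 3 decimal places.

[0.782, 8.547]

On the log scale the 95% interval is 0.95 ± 1.960 × 0.61 = [-0.2456, 2.1456].
Exponentiate: [e^-0.2456, e^2.1456] = [0.782, 8.547].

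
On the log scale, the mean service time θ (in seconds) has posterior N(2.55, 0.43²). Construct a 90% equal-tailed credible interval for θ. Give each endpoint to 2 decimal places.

[6.31, 25.98]

On the log scale the 90% interval is 2.55 ± 1.645 × 0.43 = [1.8427, 3.2573].
Exponentiate: [e^1.8427, e^3.2573] = [6.31, 25.98].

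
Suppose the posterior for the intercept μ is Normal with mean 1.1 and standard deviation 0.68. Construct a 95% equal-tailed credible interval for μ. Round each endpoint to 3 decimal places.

The posterior is symmetric, so the 95% equal-tailed interval is μ = 1.1 ± z·0.68 with z = 1.960.
Half-width: 1.960 × 0.68 = 1.333.
1.1 − 1.333 = -0.233; 1.1 + 1.333 = 2.433.

[-0.233, 2.433]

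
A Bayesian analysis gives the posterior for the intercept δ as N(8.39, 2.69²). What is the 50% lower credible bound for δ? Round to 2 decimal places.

Need L with P(δ ≥ L) = 0.50: L = 8.39 − z_{0.5}·2.69.
z = 0.000; L = 8.39 − 0.000 × 2.69 = 8.39.

8.39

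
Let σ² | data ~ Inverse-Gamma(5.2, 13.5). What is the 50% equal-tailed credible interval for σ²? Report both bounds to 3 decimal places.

Inverse-Gamma(5.2, 13.5) quantiles: F⁻¹(0.25) and F⁻¹(0.75).
Equivalently, 1/σ² ~ Gamma(5.2, rate = 13.5); invert its 0.75 and 0.25 quantiles.
Posterior mean ≈ 3.214, SD ≈ 1.797; a Normal approximation gives roughly [2.002, 4.426].
Exact: lower = 2.075; upper = 3.816.

[2.075, 3.816]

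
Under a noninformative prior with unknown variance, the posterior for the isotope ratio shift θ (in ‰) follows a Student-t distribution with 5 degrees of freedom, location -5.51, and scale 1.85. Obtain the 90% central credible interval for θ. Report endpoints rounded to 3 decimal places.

The t_5 distribution is symmetric; the 90% interval is -5.51 ± t·1.85 with t_{0.95,5} = 2.015.
Half-width: 2.015 × 1.85 = 3.728.
-5.51 − 3.728 = -9.238; -5.51 + 3.728 = -1.782.

[-9.238, -1.782]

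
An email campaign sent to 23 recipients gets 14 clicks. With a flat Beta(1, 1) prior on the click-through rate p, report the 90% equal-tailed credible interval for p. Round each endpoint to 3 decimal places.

[0.437, 0.754]

Posterior: Beta(1+14, 1+9) = Beta(15, 10).
Equal-tailed 90% interval: the 0.05 and 0.95 quantiles of Beta(15, 10).
Posterior mean ≈ 0.600, SD ≈ 0.096; a Normal approximation gives roughly [0.442, 0.758].
Exact: F⁻¹(0.05) = 0.437; F⁻¹(0.95) = 0.754.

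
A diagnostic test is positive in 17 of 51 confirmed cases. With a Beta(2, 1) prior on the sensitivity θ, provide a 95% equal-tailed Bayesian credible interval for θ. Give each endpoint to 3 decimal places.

Posterior: Beta(2+17, 1+34) = Beta(19, 35).
Equal-tailed 95% interval: the 0.025 and 0.975 quantiles of Beta(19, 35).
Posterior mean ≈ 0.352, SD ≈ 0.064; a Normal approximation gives roughly [0.226, 0.478].
Exact: F⁻¹(0.025) = 0.231; F⁻¹(0.975) = 0.483.

[0.231, 0.483]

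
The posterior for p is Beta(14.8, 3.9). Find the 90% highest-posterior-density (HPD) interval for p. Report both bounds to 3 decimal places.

[0.650, 0.939]

The posterior is unimodal and skewed, so the HPD interval has equal density at both endpoints and is the shortest 90% interval.
Solving f(0.650) = f(0.939) with F(0.939) − F(0.650) = 0.90 gives [0.650, 0.939].
For comparison, the equal-tailed interval is [0.624, 0.922]; the HPD is narrower and shifted toward the mode.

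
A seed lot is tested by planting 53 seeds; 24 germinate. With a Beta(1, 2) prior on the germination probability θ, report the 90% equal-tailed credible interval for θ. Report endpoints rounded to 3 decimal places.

[0.339, 0.556]

Posterior: Beta(1+24, 2+29) = Beta(25, 31).
Equal-tailed 90% interval: the 0.05 and 0.95 quantiles of Beta(25, 31).
Posterior mean ≈ 0.446, SD ≈ 0.066; a Normal approximation gives roughly [0.338, 0.555].
Exact: F⁻¹(0.05) = 0.339; F⁻¹(0.95) = 0.556.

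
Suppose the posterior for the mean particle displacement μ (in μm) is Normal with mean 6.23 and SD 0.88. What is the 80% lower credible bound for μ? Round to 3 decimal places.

Need L with P(μ ≥ L) = 0.80: L = 6.23 − z_{0.2}·0.88.
z = 0.842; L = 6.23 − 0.842 × 0.88 = 5.489.

5.489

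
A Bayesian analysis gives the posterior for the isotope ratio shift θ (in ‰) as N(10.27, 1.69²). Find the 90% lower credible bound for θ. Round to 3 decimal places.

8.104

Need L with P(θ ≥ L) = 0.90: L = 10.27 − z_{0.1}·1.69.
z = 1.282; L = 10.27 − 1.282 × 1.69 = 8.104.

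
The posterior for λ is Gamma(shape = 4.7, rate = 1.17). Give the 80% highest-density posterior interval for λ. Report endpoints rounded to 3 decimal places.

The posterior is unimodal and skewed, so the HPD interval has equal density at both endpoints and is the shortest 80% interval.
Solving f(1.467) = f(5.831) with F(5.831) − F(1.467) = 0.80 gives [1.467, 5.831].
For comparison, the equal-tailed interval is [1.900, 6.499]; the HPD is narrower and shifted toward the mode.

[1.467, 5.831]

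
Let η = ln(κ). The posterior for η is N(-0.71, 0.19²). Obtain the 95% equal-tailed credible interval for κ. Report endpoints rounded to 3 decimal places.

On the log scale the 95% interval is -0.71 ± 1.960 × 0.19 = [-1.0824, -0.3376].
Exponentiate: [e^-1.0824, e^-0.3376] = [0.339, 0.713].

[0.339, 0.713]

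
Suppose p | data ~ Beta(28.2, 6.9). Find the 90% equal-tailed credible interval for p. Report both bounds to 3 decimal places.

Posterior: Beta(28.2, 6.9).
Equal-tailed 90% interval: the 0.05 and 0.95 quantiles of Beta(28.2, 6.9).
Posterior mean ≈ 0.803, SD ≈ 0.066; a Normal approximation gives roughly [0.695, 0.912].
Exact: F⁻¹(0.05) = 0.685; F⁻¹(0.95) = 0.902.

[0.685, 0.902]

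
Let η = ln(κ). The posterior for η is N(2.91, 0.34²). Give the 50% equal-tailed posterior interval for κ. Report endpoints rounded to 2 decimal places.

[14.59, 23.09]

On the log scale the 50% interval is 2.91 ± 0.674 × 0.34 = [2.6807, 3.1393].
Exponentiate: [e^2.6807, e^3.1393] = [14.59, 23.09].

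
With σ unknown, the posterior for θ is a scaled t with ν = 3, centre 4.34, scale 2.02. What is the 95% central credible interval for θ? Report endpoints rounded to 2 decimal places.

The t_3 distribution is symmetric; the 95% interval is 4.34 ± t·2.02 with t_{0.975,3} = 3.182.
Half-width: 3.182 × 2.02 = 6.43.
4.34 − 6.43 = -2.09; 4.34 + 6.43 = 10.77.

[-2.09, 10.77]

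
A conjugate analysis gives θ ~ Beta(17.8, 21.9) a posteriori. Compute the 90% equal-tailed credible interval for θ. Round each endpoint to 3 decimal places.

Posterior: Beta(17.8, 21.9).
Equal-tailed 90% interval: the 0.05 and 0.95 quantiles of Beta(17.8, 21.9).
Posterior mean ≈ 0.448, SD ≈ 0.078; a Normal approximation gives roughly [0.320, 0.577].
Exact: F⁻¹(0.05) = 0.321; F⁻¹(0.95) = 0.578.

[0.321, 0.578]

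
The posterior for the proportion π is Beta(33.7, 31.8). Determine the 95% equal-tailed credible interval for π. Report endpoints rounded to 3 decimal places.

Posterior: Beta(33.7, 31.8).
Equal-tailed 95% interval: the 0.025 and 0.975 quantiles of Beta(33.7, 31.8).
Posterior mean ≈ 0.515, SD ≈ 0.061; a Normal approximation gives roughly [0.394, 0.635].
Exact: F⁻¹(0.025) = 0.394; F⁻¹(0.975) = 0.634.

[0.394, 0.634]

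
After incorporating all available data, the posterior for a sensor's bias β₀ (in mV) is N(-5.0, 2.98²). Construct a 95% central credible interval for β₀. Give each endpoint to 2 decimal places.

The posterior is symmetric, so the 95% equal-tailed interval is β₀ = -5.0 ± z·2.98 with z = 1.960.
Half-width: 1.960 × 2.98 = 5.84.
-5.0 − 5.84 = -10.84; -5.0 + 5.84 = 0.84.

[-10.84, 0.84]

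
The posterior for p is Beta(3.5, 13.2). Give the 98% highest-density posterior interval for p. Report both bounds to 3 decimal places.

The posterior is unimodal and skewed, so the HPD interval has equal density at both endpoints and is the shortest 98% interval.
Solving f(0.028) = f(0.448) with F(0.448) − F(0.028) = 0.98 gives [0.028, 0.448].
For comparison, the equal-tailed interval is [0.042, 0.475]; the HPD is narrower and shifted toward the mode.

[0.028, 0.448]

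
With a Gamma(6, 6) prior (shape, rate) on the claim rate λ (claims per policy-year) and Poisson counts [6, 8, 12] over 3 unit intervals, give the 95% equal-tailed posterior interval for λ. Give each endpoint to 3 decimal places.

Posterior: Gamma(6+26, 6+3) = Gamma(32, 9) (shape, rate).
Equal-tailed 95% interval: Gamma(32, 9) quantiles at 0.025 and 0.975.
Posterior mean ≈ 3.556, SD ≈ 0.629; a Normal approximation gives roughly [2.324, 4.787].
Exact: lower = 2.432; upper = 4.889.

[2.432, 4.889]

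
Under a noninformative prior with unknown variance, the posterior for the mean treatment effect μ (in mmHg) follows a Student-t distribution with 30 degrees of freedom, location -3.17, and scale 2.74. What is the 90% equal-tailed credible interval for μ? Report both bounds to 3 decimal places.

[-7.820, 1.480]

The t_30 distribution is symmetric; the 90% interval is -3.17 ± t·2.74 with t_{0.95,30} = 1.697.
Half-width: 1.697 × 2.74 = 4.650.
-3.17 − 4.650 = -7.820; -3.17 + 4.650 = 1.480.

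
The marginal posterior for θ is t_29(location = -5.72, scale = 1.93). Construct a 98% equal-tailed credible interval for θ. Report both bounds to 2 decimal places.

[-10.47, -0.97]

The t_29 distribution is symmetric; the 98% interval is -5.72 ± t·1.93 with t_{0.99,29} = 2.462.
Half-width: 2.462 × 1.93 = 4.75.
-5.72 − 4.75 = -10.47; -5.72 + 4.75 = -0.97.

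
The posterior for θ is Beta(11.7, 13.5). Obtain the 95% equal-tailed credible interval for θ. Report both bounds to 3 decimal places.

[0.278, 0.656]

Posterior: Beta(11.7, 13.5).
Equal-tailed 95% interval: the 0.025 and 0.975 quantiles of Beta(11.7, 13.5).
Posterior mean ≈ 0.464, SD ≈ 0.097; a Normal approximation gives roughly [0.273, 0.655].
Exact: F⁻¹(0.025) = 0.278; F⁻¹(0.975) = 0.656.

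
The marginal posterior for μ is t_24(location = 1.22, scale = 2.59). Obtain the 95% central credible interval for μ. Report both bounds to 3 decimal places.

[-4.125, 6.565]

The t_24 distribution is symmetric; the 95% interval is 1.22 ± t·2.59 with t_{0.975,24} = 2.064.
Half-width: 2.064 × 2.59 = 5.345.
1.22 − 5.345 = -4.125; 1.22 + 5.345 = 6.565.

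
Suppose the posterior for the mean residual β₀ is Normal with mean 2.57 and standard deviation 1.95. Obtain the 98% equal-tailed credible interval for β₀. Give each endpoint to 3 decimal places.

[-1.966, 7.106]

The posterior is symmetric, so the 98% equal-tailed interval is β₀ = 2.57 ± z·1.95 with z = 2.326.
Half-width: 2.326 × 1.95 = 4.536.
2.57 − 4.536 = -1.966; 2.57 + 4.536 = 7.106.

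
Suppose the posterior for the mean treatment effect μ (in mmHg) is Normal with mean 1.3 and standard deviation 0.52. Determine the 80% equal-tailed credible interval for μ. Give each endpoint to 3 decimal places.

The posterior is symmetric, so the 80% equal-tailed interval is μ = 1.3 ± z·0.52 with z = 1.282.
Half-width: 1.282 × 0.52 = 0.666.
1.3 − 0.666 = 0.634; 1.3 + 0.666 = 1.966.

[0.634, 1.966]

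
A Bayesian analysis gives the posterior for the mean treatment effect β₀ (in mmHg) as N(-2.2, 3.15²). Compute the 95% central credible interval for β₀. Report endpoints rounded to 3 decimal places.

The posterior is symmetric, so the 95% equal-tailed interval is β₀ = -2.2 ± z·3.15 with z = 1.960.
Half-width: 1.960 × 3.15 = 6.174.
-2.2 − 6.174 = -8.374; -2.2 + 6.174 = 3.974.

[-8.374, 3.974]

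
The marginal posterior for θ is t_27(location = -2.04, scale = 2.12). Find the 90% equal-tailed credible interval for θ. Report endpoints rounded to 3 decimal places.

The t_27 distribution is symmetric; the 90% interval is -2.04 ± t·2.12 with t_{0.95,27} = 1.703.
Half-width: 1.703 × 2.12 = 3.611.
-2.04 − 3.611 = -5.651; -2.04 + 3.611 = 1.571.

[-5.651, 1.571]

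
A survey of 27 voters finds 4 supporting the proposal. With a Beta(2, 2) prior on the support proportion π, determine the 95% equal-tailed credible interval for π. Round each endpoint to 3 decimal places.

[0.077, 0.347]

Posterior: Beta(2+4, 2+23) = Beta(6, 25).
Equal-tailed 95% interval: the 0.025 and 0.975 quantiles of Beta(6, 25).
Posterior mean ≈ 0.194, SD ≈ 0.070; a Normal approximation gives roughly [0.057, 0.330].
Exact: F⁻¹(0.025) = 0.077; F⁻¹(0.975) = 0.347.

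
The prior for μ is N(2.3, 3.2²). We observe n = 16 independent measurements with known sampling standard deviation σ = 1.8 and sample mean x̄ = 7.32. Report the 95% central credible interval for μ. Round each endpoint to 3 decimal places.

[6.349, 8.096]

Posterior precision = 1/3.2² + 16/1.8² = 0.0977 + 4.9383 = 5.0359, so posterior SD = 0.4456.
Posterior mean = (2.3/3.2² + 16·7.32/1.8²) / 5.0359 = 7.2227.
Interval: 7.2227 ± 1.960 × 0.4456 → [6.349, 8.096].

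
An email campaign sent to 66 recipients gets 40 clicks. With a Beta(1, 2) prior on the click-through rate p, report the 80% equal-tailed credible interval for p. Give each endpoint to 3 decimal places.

[0.518, 0.669]

Posterior: Beta(1+40, 2+26) = Beta(41, 28).
Equal-tailed 80% interval: the 0.1 and 0.9 quantiles of Beta(41, 28).
Posterior mean ≈ 0.594, SD ≈ 0.059; a Normal approximation gives roughly [0.519, 0.669].
Exact: F⁻¹(0.1) = 0.518; F⁻¹(0.9) = 0.669.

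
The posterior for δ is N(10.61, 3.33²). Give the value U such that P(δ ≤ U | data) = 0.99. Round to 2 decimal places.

Need U with P(δ ≤ U) = 0.99: U = 10.61 + z_{0.01}·3.33.
z = 2.326; U = 10.61 + 2.326 × 3.33 = 18.36.

18.36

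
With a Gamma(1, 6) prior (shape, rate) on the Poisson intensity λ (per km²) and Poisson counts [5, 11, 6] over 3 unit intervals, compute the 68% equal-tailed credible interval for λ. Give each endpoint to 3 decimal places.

[2.029, 3.081]

Posterior: Gamma(1+22, 6+3) = Gamma(23, 9) (shape, rate).
Equal-tailed 68% interval: Gamma(23, 9) quantiles at 0.16 and 0.84.
Posterior mean ≈ 2.556, SD ≈ 0.533; a Normal approximation gives roughly [2.026, 3.085].
Exact: lower = 2.029; upper = 3.081.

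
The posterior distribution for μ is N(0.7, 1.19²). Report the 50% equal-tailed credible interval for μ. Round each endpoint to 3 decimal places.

The posterior is symmetric, so the 50% equal-tailed interval is μ = 0.7 ± z·1.19 with z = 0.674.
Half-width: 0.674 × 1.19 = 0.803.
0.7 − 0.803 = -0.103; 0.7 + 0.803 = 1.503.

[-0.103, 1.503]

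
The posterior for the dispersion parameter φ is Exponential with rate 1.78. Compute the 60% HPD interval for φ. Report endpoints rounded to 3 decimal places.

The exponential density is strictly decreasing on [0, ∞), so the HPD interval is anchored at 0: [0, q] with P(φ ≤ q) = 0.60.
q = −ln(1 − 0.60) / 1.78 = 0.9163 / 1.78 = 0.515.

[0.000, 0.515]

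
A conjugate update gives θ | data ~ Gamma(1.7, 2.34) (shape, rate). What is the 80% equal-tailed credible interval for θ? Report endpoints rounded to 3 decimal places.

Posterior: Gamma(shape 1.7, rate 2.34).
Equal-tailed 80% interval: Gamma(1.7, 2.34) quantiles at 0.1 and 0.9.
Posterior mean ≈ 0.726, SD ≈ 0.557; a Normal approximation gives roughly [0.012, 1.441].
Exact: lower = 0.164; upper = 1.469.

[0.164, 1.469]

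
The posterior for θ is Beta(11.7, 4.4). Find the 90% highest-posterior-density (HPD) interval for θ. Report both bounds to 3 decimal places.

The posterior is unimodal and skewed, so the HPD interval has equal density at both endpoints and is the shortest 90% interval.
Solving f(0.557) = f(0.903) with F(0.903) − F(0.557) = 0.90 gives [0.557, 0.903].
For comparison, the equal-tailed interval is [0.534, 0.887]; the HPD is narrower and shifted toward the mode.

[0.557, 0.903]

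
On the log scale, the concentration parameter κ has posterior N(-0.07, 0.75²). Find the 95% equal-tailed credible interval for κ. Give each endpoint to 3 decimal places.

On the log scale the 95% interval is -0.07 ± 1.960 × 0.75 = [-1.5400, 1.4000].
Exponentiate: [e^-1.5400, e^1.4000] = [0.214, 4.055].

[0.214, 4.055]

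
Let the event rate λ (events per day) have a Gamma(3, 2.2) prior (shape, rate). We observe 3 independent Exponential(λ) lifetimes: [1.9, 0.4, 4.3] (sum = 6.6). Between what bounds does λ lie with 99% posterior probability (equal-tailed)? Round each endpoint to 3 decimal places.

[0.175, 1.608]

Posterior: Gamma(3+3, 2.2+6.6) = Gamma(6, 8.8) (shape, rate).
Equal-tailed 99% interval: Gamma(6, 8.8) quantiles at 0.005 and 0.995.
Posterior mean ≈ 0.682, SD ≈ 0.278; a Normal approximation gives roughly [-0.035, 1.399].
Exact: lower = 0.175; upper = 1.608.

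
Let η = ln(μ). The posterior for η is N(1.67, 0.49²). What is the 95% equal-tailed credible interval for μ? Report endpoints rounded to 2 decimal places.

[2.03, 13.88]

On the log scale the 95% interval is 1.67 ± 1.960 × 0.49 = [0.7096, 2.6304].
Exponentiate: [e^0.7096, e^2.6304] = [2.03, 13.88].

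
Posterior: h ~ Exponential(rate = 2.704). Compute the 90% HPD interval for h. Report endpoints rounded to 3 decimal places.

[0.000, 0.852]

The exponential density is strictly decreasing on [0, ∞), so the HPD interval is anchored at 0: [0, q] with P(h ≤ q) = 0.90.
q = −ln(1 − 0.90) / 2.704 = 2.3026 / 2.704 = 0.852.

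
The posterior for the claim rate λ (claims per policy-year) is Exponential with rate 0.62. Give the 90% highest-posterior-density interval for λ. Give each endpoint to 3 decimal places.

[0.000, 3.714]

The exponential density is strictly decreasing on [0, ∞), so the HPD interval is anchored at 0: [0, q] with P(λ ≤ q) = 0.90.
q = −ln(1 − 0.90) / 0.62 = 2.3026 / 0.62 = 3.714.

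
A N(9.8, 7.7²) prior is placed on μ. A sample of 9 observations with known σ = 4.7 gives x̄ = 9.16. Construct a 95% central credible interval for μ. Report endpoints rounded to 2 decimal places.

[6.18, 12.19]

Posterior precision = 1/7.7² + 9/4.7² = 0.0169 + 0.4074 = 0.4243, so posterior SD = 1.5352.
Posterior mean = (9.8/7.7² + 9·9.16/4.7²) / 0.4243 = 9.1854.
Interval: 9.1854 ± 1.960 × 1.5352 → [6.18, 12.19].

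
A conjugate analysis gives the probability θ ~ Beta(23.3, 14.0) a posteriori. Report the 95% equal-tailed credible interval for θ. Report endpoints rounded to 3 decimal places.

Posterior: Beta(23.3, 14.0).
Equal-tailed 95% interval: the 0.025 and 0.975 quantiles of Beta(23.3, 14.0).
Posterior mean ≈ 0.625, SD ≈ 0.078; a Normal approximation gives roughly [0.471, 0.778].
Exact: F⁻¹(0.025) = 0.466; F⁻¹(0.975) = 0.771.

[0.466, 0.771]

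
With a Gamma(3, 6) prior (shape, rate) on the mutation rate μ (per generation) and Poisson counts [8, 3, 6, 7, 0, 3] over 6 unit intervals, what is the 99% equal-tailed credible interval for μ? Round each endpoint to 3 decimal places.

Posterior: Gamma(3+27, 6+6) = Gamma(30, 12) (shape, rate).
Equal-tailed 99% interval: Gamma(30, 12) quantiles at 0.005 and 0.995.
Posterior mean ≈ 2.500, SD ≈ 0.456; a Normal approximation gives roughly [1.324, 3.676].
Exact: lower = 1.481; upper = 3.831.

[1.481, 3.831]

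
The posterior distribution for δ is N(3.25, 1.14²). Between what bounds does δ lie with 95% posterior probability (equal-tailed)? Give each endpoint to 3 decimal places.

[1.016, 5.484]

The posterior is symmetric, so the 95% equal-tailed interval is δ = 3.25 ± z·1.14 with z = 1.960.
Half-width: 1.960 × 1.14 = 2.234.
3.25 − 2.234 = 1.016; 3.25 + 2.234 = 5.484.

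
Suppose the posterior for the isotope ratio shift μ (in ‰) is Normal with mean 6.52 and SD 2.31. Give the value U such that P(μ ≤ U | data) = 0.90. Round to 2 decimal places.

9.48

Need U with P(μ ≤ U) = 0.90: U = 6.52 + z_{0.1}·2.31.
z = 1.282; U = 6.52 + 1.282 × 2.31 = 9.48.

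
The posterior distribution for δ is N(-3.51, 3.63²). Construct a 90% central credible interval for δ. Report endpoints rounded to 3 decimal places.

The posterior is symmetric, so the 90% equal-tailed interval is δ = -3.51 ± z·3.63 with z = 1.645.
Half-width: 1.645 × 3.63 = 5.971.
-3.51 − 5.971 = -9.481; -3.51 + 5.971 = 2.461.

[-9.481, 2.461]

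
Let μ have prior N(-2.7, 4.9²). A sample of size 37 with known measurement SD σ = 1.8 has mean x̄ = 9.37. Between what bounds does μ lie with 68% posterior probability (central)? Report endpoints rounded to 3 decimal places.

[9.032, 9.620]

Posterior precision = 1/4.9² + 37/1.8² = 0.0416 + 11.4198 = 11.4614, so posterior SD = 0.2954.
Posterior mean = (-2.7/4.9² + 37·9.37/1.8²) / 11.4614 = 9.3261.
Interval: 9.3261 ± 0.994 × 0.2954 → [9.032, 9.620].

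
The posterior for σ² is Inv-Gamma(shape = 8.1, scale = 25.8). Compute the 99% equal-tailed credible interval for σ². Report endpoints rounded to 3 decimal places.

Inverse-Gamma(8.1, 25.8) quantiles: F⁻¹(0.005) and F⁻¹(0.995).
Equivalently, 1/σ² ~ Gamma(8.1, rate = 25.8); invert its 0.995 and 0.005 quantiles.
Posterior mean ≈ 3.634, SD ≈ 1.471; a Normal approximation gives roughly [-0.156, 7.424].
Exact: lower = 1.493; upper = 9.825.

[1.493, 9.825]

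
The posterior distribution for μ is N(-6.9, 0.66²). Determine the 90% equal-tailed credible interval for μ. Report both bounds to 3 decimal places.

[-7.986, -5.814]

The posterior is symmetric, so the 90% equal-tailed interval is μ = -6.9 ± z·0.66 with z = 1.645.
Half-width: 1.645 × 0.66 = 1.086.
-6.9 − 1.086 = -7.986; -6.9 + 1.086 = -5.814.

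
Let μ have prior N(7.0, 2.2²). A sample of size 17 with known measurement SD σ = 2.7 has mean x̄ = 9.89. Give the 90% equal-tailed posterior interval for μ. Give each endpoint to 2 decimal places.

[8.62, 10.69]

Posterior precision = 1/2.2² + 17/2.7² = 0.2066 + 2.3320 = 2.5386, so posterior SD = 0.6276.
Posterior mean = (7.0/2.2² + 17·9.89/2.7²) / 2.5386 = 9.6548.
Interval: 9.6548 ± 1.645 × 0.6276 → [8.62, 10.69].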